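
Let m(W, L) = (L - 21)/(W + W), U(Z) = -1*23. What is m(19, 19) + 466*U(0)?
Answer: -203643/19 ≈ -10718.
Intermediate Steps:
U(Z) = -23
m(W, L) = (-21 + L)/(2*W) (m(W, L) = (-21 + L)/((2*W)) = (-21 + L)*(1/(2*W)) = (-21 + L)/(2*W))
m(19, 19) + 466*U(0) = (½)*(-21 + 19)/19 + 466*(-23) = (½)*(1/19)*(-2) - 10718 = -1/19 - 10718 = -203643/19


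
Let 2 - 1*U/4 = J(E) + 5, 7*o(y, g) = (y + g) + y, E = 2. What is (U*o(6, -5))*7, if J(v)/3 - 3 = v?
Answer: -504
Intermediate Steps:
J(v) = 9 + 3*v
o(y, g) = g/7 + 2*y/7 (o(y, g) = ((y + g) + y)/7 = ((g + y) + y)/7 = (g + 2*y)/7 = g/7 + 2*y/7)
U = -72 (U = 8 - 4*((9 + 3*2) + 5) = 8 - 4*((9 + 6) + 5) = 8 - 4*(15 + 5) = 8 - 4*20 = 8 - 80 = -72)
(U*o(6, -5))*7 = -72*((⅐)*(-5) + (2/7)*6)*7 = -72*(-5/7 + 12/7)*7 = -72*1*7 = -72*7 = -504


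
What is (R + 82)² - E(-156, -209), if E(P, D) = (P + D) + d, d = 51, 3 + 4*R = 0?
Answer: 110649/16 ≈ 6915.6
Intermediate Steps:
R = -¾ (R = -¾ + (¼)*0 = -¾ + 0 = -¾ ≈ -0.75000)
E(P, D) = 51 + D + P (E(P, D) = (P + D) + 51 = (D + P) + 51 = 51 + D + P)
(R + 82)² - E(-156, -209) = (-¾ + 82)² - (51 - 209 - 156) = (325/4)² - 1*(-314) = 105625/16 + 314 = 110649/16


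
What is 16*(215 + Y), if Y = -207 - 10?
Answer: -32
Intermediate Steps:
Y = -217
16*(215 + Y) = 16*(215 - 217) = 16*(-2) = -32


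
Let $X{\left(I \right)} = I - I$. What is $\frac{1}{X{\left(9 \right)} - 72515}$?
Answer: $- \frac{1}{72515} \approx -1.379 \cdot 10^{-5}$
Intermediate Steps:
$X{\left(I \right)} = 0$
$\frac{1}{X{\left(9 \right)} - 72515} = \frac{1}{0 - 72515} = \frac{1}{-72515} = - \frac{1}{72515}$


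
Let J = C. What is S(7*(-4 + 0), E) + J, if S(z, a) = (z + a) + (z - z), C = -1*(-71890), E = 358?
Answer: 72220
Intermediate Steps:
C = 71890
S(z, a) = a + z (S(z, a) = (a + z) + 0 = a + z)
J = 71890
S(7*(-4 + 0), E) + J = (358 + 7*(-4 + 0)) + 71890 = (358 + 7*(-4)) + 71890 = (358 - 28) + 71890 = 330 + 71890 = 72220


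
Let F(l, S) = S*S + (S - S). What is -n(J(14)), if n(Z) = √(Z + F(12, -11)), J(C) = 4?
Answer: -5*√5 ≈ -11.180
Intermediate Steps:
F(l, S) = S² (F(l, S) = S² + 0 = S²)
n(Z) = √(121 + Z) (n(Z) = √(Z + (-11)²) = √(Z + 121) = √(121 + Z))
-n(J(14)) = -√(121 + 4) = -√125 = -5*√5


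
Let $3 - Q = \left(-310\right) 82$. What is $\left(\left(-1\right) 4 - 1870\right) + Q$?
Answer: $23549$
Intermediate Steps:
$Q = 25423$ ($Q = 3 - \left(-310\right) 82 = 3 - -25420 = 3 + 25420 = 25423$)
$\left(\left(-1\right) 4 - 1870\right) + Q = \left(\left(-1\right) 4 - 1870\right) + 25423 = \left(-4 - 1870\right) + 25423 = -1874 + 25423 = 23549$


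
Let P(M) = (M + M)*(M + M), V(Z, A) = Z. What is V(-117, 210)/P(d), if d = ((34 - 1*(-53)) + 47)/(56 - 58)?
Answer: -117/17956 ≈ -0.0065159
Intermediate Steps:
d = -67 (d = ((34 + 53) + 47)/(-2) = (87 + 47)*(-1/2) = 134*(-1/2) = -67)
P(M) = 4*M**2 (P(M) = (2*M)*(2*M) = 4*M**2)
V(-117, 210)/P(d) = -117/(4*(-67)**2) = -117/(4*4489) = -117/17956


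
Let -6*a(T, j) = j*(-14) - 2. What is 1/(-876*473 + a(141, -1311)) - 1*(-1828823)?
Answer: 2290088737057/1252220 ≈ 1.8288e+6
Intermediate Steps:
a(T, j) = ⅓ + 7*j/3 (a(T, j) = -(j*(-14) - 2)/6 = -(-14*j - 2)/6 = -(-2 - 14*j)/6 = ⅓ + 7*j/3)
1/(-876*473 + a(141, -1311)) - 1*(-1828823) = 1/(-876*473 + (⅓ + (7/3)*(-1311))) - 1*(-1828823) = 1/(-414348 + (⅓ - 3059)) + 1828823 = 1/(-414348 - 9176/3) + 1828823 = 1/(-1252220/3) + 1828823 = -3/1252220 + 1828823 = 2290088737057/1252220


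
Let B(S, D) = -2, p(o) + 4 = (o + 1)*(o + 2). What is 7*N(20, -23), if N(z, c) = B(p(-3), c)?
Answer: -14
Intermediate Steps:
p(o) = -4 + (1 + o)*(2 + o) (p(o) = -4 + (o + 1)*(o + 2) = -4 + (1 + o)*(2 + o))
N(z, c) = -2
7*N(20, -23) = 7*(-2) = -14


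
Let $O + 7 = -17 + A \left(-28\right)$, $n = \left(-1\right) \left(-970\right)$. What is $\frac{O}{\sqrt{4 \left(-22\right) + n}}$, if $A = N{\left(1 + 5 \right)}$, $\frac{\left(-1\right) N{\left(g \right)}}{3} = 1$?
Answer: $\frac{10 \sqrt{2}}{7} \approx 2.0203$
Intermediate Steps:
$N{\left(g \right)} = -3$ ($N{\left(g \right)} = \left(-3\right) 1 = -3$)
$A = -3$
$n = 970$
$O = 60$ ($O = -7 - -67 = -7 + \left(-17 + 84\right) = -7 + 67 = 60$)
$\frac{O}{\sqrt{4 \left(-22\right) + n}} = \frac{60}{\sqrt{4 \left(-22\right) + 970}} = \frac{60}{\sqrt{-88 + 970}} = \frac{60}{\sqrt{882}} = \frac{60}{21 \sqrt{2}} = 60 \frac{\sqrt{2}}{42} = \frac{10 \sqrt{2}}{7}$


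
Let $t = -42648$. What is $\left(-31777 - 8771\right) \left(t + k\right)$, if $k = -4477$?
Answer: $1910824500$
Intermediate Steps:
$\left(-31777 - 8771\right) \left(t + k\right) = \left(-31777 - 8771\right) \left(-42648 - 4477\right) = \left(-40548\right) \left(-47125\right) = 1910824500$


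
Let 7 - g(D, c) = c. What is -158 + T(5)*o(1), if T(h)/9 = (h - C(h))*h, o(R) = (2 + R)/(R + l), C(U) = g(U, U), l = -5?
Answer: -1037/4 ≈ -259.25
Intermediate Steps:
g(D, c) = 7 - c
C(U) = 7 - U
o(R) = (2 + R)/(-5 + R) (o(R) = (2 + R)/(R - 5) = (2 + R)/(-5 + R))
T(h) = 9*h*(-7 + 2*h) (T(h) = 9*((h - (7 - h))*h) = 9*((h + (-7 + h))*h) = 9*((-7 + 2*h)*h) = 9*(h*(-7 + 2*h)) = 9*h*(-7 + 2*h))
-158 + T(5)*o(1) = -158 + (9*5*(-7 + 2*5))*((2 + 1)/(-5 + 1)) = -158 + (9*5*(-7 + 10))*(3/(-4)) = -158 + (9*5*3)*(-¼*3) = -158 + 135*(-¾) = -158 - 405/4 = -1037/4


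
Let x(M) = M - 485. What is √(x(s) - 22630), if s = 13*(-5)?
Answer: 2*I*√5795 ≈ 152.25*I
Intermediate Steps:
s = -65
x(M) = -485 + M
√(x(s) - 22630) = √((-485 - 65) - 22630) = √(-550 - 22630) = √(-23180) = 2*I*√5795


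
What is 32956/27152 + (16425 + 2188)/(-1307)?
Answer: -115576671/8871916 ≈ -13.027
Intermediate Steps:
32956/27152 + (16425 + 2188)/(-1307) = 32956*(1/27152) + 18613*(-1/1307) = 8239/6788 - 18613/1307 = -115576671/8871916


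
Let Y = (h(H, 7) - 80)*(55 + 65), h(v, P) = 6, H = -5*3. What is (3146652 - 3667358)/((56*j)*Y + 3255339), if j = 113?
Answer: 520706/52937301 ≈ 0.0098363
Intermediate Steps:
H = -15
Y = -8880 (Y = (6 - 80)*(55 + 65) = -74*120 = -8880)
(3146652 - 3667358)/((56*j)*Y + 3255339) = (3146652 - 3667358)/((56*113)*(-8880) + 3255339) = -520706/(6328*(-8880) + 3255339) = -520706/(-56192640 + 3255339) = -520706/(-52937301) = -520706*(-1/52937301) = 520706/52937301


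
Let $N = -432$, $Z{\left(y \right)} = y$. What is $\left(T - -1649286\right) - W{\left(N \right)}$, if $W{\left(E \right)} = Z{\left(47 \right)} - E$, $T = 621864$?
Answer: $2270671$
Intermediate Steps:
$W{\left(E \right)} = 47 - E$
$\left(T - -1649286\right) - W{\left(N \right)} = \left(621864 - -1649286\right) - \left(47 - -432\right) = \left(621864 + 1649286\right) - \left(47 + 432\right) = 2271150 - 479 = 2270671$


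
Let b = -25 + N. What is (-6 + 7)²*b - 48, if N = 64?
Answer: -9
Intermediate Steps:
b = 39 (b = -25 + 64 = 39)
(-6 + 7)²*b - 48 = (-6 + 7)²*39 - 48 = 1²*39 - 48 = 1*39 - 48 = 39 - 48 = -9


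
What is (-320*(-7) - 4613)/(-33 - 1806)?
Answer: 791/613 ≈ 1.2904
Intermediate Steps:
(-320*(-7) - 4613)/(-33 - 1806) = (2240 - 4613)/(-1839) = -2373*(-1/1839) = 791/613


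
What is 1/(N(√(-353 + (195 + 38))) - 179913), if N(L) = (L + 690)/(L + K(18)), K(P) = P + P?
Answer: (-√30 + 18*I)/(-3238089*I + 179912*√30) ≈ -5.5588e-6 + 1.5634e-10*I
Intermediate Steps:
K(P) = 2*P
N(L) = (690 + L)/(36 + L) (N(L) = (L + 690)/(L + 2*18) = (690 + L)/(L + 36) = (690 + L)/(36 + L))
1/(N(√(-353 + (195 + 38))) - 179913) = 1/((690 + √(-353 + (195 + 38)))/(36 + √(-353 + (195 + 38))) - 179913) = 1/((690 + √(-353 + 233))/(36 + √(-353 + 233)) - 179913) = 1/((690 + √(-120))/(36 + √(-120)) - 179913) = 1/((690 + 2*I*√30)/(36 + 2*I*√30) - 179913) = 1/(-179913 + (690 + 2*I*√30)/(36 + 2*I*√30))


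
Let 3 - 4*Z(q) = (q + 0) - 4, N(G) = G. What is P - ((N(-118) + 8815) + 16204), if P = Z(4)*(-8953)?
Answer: -126463/4 ≈ -31616.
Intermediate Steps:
Z(q) = 7/4 - q/4 (Z(q) = ¾ - ((q + 0) - 4)/4 = ¾ - (q - 4)/4 = ¾ - (-4 + q)/4 = ¾ + (1 - q/4) = 7/4 - q/4)
P = -26859/4 (P = (7/4 - ¼*4)*(-8953) = (7/4 - 1)*(-8953) = (¾)*(-8953) = -26859/4 ≈ -6714.8)
P - ((N(-118) + 8815) + 16204) = -26859/4 - ((-118 + 8815) + 16204) = -26859/4 - (8697 + 16204) = -26859/4 - 1*24901 = -26859/4 - 24901 = -126463/4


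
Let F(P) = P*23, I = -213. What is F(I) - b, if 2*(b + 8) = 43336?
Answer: -26559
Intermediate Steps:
b = 21660 (b = -8 + (1/2)*43336 = -8 + 21668 = 21660)
F(P) = 23*P
F(I) - b = 23*(-213) - 1*21660 = -4899 - 21660 = -26559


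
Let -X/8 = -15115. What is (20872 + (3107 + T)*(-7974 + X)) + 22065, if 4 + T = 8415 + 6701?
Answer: 2057806111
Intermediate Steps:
X = 120920 (X = -8*(-15115) = 120920)
T = 15112 (T = -4 + (8415 + 6701) = -4 + 15116 = 15112)
(20872 + (3107 + T)*(-7974 + X)) + 22065 = (20872 + (3107 + 15112)*(-7974 + 120920)) + 22065 = (20872 + 18219*112946) + 22065 = (20872 + 2057763174) + 22065 = 2057784046 + 22065 = 2057806111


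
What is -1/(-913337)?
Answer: 1/913337 ≈ 1.0949e-6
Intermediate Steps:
-1/(-913337) = -1*(-1/913337) = 1/913337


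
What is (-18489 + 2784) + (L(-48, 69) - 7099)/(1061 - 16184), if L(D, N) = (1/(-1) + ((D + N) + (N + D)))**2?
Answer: -79167099/5041 ≈ -15705.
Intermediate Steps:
L(D, N) = (-1 + 2*D + 2*N)**2 (L(D, N) = (-1 + ((D + N) + (D + N)))**2 = (-1 + (2*D + 2*N))**2 = (-1 + 2*D + 2*N)**2)
(-18489 + 2784) + (L(-48, 69) - 7099)/(1061 - 16184) = (-18489 + 2784) + ((-1 + 2*(-48) + 2*69)**2 - 7099)/(1061 - 16184) = -15705 + ((-1 - 96 + 138)**2 - 7099)/(-15123) = -15705 + (41**2 - 7099)*(-1/15123) = -15705 + (1681 - 7099)*(-1/15123) = -15705 - 5418*(-1/15123) = -15705 + 1806/5041 = -79167099/5041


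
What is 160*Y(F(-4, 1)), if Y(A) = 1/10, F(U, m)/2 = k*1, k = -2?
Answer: 16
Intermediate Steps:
F(U, m) = -4 (F(U, m) = 2*(-2*1) = 2*(-2) = -4)
Y(A) = ⅒
160*Y(F(-4, 1)) = 160*(⅒) = 16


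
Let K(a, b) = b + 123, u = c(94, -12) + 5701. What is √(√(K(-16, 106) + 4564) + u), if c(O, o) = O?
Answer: √(5795 + √4793) ≈ 76.578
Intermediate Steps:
u = 5795 (u = 94 + 5701 = 5795)
K(a, b) = 123 + b
√(√(K(-16, 106) + 4564) + u) = √(√((123 + 106) + 4564) + 5795) = √(√(229 + 4564) + 5795) = √(√4793 + 5795) = √(5795 + √4793)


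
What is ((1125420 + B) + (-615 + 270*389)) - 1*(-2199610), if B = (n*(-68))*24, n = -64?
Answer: 3533893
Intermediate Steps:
B = 104448 (B = -64*(-68)*24 = 4352*24 = 104448)
((1125420 + B) + (-615 + 270*389)) - 1*(-2199610) = ((1125420 + 104448) + (-615 + 270*389)) - 1*(-2199610) = (1229868 + (-615 + 105030)) + 2199610 = (1229868 + 104415) + 2199610 = 1334283 + 2199610 = 3533893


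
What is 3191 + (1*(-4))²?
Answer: 3207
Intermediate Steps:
3191 + (1*(-4))² = 3191 + (-4)² = 3191 + 16 = 3207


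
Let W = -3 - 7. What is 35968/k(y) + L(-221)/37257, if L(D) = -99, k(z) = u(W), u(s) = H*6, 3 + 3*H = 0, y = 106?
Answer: -20303945/3387 ≈ -5994.7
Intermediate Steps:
W = -10
H = -1 (H = -1 + (1/3)*0 = -1 + 0 = -1)
u(s) = -6 (u(s) = -1*6 = -6)
k(z) = -6
35968/k(y) + L(-221)/37257 = 35968/(-6) - 99/37257 = 35968*(-1/6) - 99*1/37257 = -17984/3 - 3/1129 = -20303945/3387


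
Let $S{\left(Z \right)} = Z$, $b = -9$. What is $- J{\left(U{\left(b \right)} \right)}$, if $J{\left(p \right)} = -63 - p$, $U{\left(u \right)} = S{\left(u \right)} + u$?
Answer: $45$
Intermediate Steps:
$U{\left(u \right)} = 2 u$ ($U{\left(u \right)} = u + u = 2 u$)
$- J{\left(U{\left(b \right)} \right)} = - (-63 - 2 \left(-9\right)) = - (-63 - -18) = - (-63 + 18) = \left(-1\right) \left(-45\right) = 45$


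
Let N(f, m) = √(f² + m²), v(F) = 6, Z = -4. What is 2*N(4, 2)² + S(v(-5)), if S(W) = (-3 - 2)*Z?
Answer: 60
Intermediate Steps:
S(W) = 20 (S(W) = (-3 - 2)*(-4) = -5*(-4) = 20)
2*N(4, 2)² + S(v(-5)) = 2*(√(4² + 2²))² + 20 = 2*(√(16 + 4))² + 20 = 2*(√20)² + 20 = 2*(2*√5)² + 20 = 2*20 + 20 = 40 + 20 = 60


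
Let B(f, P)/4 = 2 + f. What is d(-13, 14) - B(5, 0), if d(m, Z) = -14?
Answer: -42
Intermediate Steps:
B(f, P) = 8 + 4*f (B(f, P) = 4*(2 + f) = 8 + 4*f)
d(-13, 14) - B(5, 0) = -14 - (8 + 4*5) = -14 - (8 + 20) = -14 - 1*28 = -14 - 28 = -42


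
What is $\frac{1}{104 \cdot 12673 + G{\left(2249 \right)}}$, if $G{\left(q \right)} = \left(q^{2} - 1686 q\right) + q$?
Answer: $\frac{1}{2586428} \approx 3.8663 \cdot 10^{-7}$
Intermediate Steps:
$G{\left(q \right)} = q^{2} - 1685 q$
$\frac{1}{104 \cdot 12673 + G{\left(2249 \right)}} = \frac{1}{104 \cdot 12673 + 2249 \left(-1685 + 2249\right)} = \frac{1}{1317992 + 2249 \cdot 564} = \frac{1}{1317992 + 1268436} = \frac{1}{2586428}$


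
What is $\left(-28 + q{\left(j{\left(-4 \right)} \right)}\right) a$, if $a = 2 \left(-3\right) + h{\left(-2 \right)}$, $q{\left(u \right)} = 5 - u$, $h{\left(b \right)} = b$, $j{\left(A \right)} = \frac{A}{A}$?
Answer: $192$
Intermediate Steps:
$j{\left(A \right)} = 1$
$a = -8$ ($a = 2 \left(-3\right) - 2 = -6 - 2 = -8$)
$\left(-28 + q{\left(j{\left(-4 \right)} \right)}\right) a = \left(-28 + \left(5 - 1\right)\right) \left(-8\right) = \left(-28 + 4\right) \left(-8\right) = \left(-24\right) \left(-8\right) = 192$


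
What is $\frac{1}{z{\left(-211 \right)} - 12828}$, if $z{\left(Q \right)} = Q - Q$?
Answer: $- \frac{1}{12828} \approx -7.7954 \cdot 10^{-5}$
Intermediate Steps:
$z{\left(Q \right)} = 0$
$\frac{1}{z{\left(-211 \right)} - 12828} = \frac{1}{0 - 12828} = \frac{1}{-12828} = - \frac{1}{12828}$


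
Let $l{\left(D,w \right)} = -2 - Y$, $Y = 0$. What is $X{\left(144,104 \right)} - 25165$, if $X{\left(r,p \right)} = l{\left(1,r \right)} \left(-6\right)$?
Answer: $-25153$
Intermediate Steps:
$l{\left(D,w \right)} = -2$ ($l{\left(D,w \right)} = -2 - 0 = -2 + 0 = -2$)
$X{\left(r,p \right)} = 12$ ($X{\left(r,p \right)} = \left(-2\right) \left(-6\right) = 12$)
$X{\left(144,104 \right)} - 25165 = 12 - 25165 = -25153$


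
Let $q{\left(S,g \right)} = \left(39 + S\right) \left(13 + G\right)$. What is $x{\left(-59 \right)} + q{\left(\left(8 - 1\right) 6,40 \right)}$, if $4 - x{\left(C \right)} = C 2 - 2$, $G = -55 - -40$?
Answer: $-38$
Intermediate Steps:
$G = -15$ ($G = -55 + 40 = -15$)
$q{\left(S,g \right)} = -78 - 2 S$ ($q{\left(S,g \right)} = \left(39 + S\right) \left(13 - 15\right) = \left(39 + S\right) \left(-2\right) = -78 - 2 S$)
$x{\left(C \right)} = 6 - 2 C$ ($x{\left(C \right)} = 4 - \left(C 2 - 2\right) = 4 - \left(2 C - 2\right) = 4 - \left(-2 + 2 C\right) = 6 - 2 C$)
$x{\left(-59 \right)} + q{\left(\left(8 - 1\right) 6,40 \right)} = \left(6 - -118\right) - \left(78 + 2 \left(8 - 1\right) 6\right) = \left(6 + 118\right) - \left(78 + 2 \cdot 7 \cdot 6\right) = 124 - 162 = -38$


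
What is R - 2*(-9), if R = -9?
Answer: 9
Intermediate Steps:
R - 2*(-9) = -9 - 2*(-9) = -9 + 18 = 9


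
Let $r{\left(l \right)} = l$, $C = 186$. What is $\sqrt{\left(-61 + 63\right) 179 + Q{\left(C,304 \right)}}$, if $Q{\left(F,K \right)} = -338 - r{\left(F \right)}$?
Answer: $i \sqrt{166} \approx 12.884 i$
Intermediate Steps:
$Q{\left(F,K \right)} = -338 - F$
$\sqrt{\left(-61 + 63\right) 179 + Q{\left(C,304 \right)}} = \sqrt{\left(-61 + 63\right) 179 - 524} = \sqrt{2 \cdot 179 - 524} = \sqrt{358 - 524} = \sqrt{-166} = i \sqrt{166}$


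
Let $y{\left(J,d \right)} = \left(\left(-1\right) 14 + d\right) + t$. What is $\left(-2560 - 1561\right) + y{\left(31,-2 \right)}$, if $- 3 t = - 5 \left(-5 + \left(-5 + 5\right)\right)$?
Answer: $- \frac{12436}{3} \approx -4145.3$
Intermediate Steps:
$t = - \frac{25}{3}$ ($t = - \frac{\left(-5\right) \left(-5 + \left(-5 + 5\right)\right)}{3} = - \frac{\left(-5\right) \left(-5 + 0\right)}{3} = - \frac{\left(-5\right) \left(-5\right)}{3} = \left(- \frac{1}{3}\right) 25 = - \frac{25}{3} \approx -8.3333$)
$y{\left(J,d \right)} = - \frac{67}{3} + d$ ($y{\left(J,d \right)} = \left(\left(-1\right) 14 + d\right) - \frac{25}{3} = \left(-14 + d\right) - \frac{25}{3} = - \frac{67}{3} + d$)
$\left(-2560 - 1561\right) + y{\left(31,-2 \right)} = \left(-2560 - 1561\right) - \frac{73}{3} = -4121 - \frac{73}{3} = - \frac{12436}{3}$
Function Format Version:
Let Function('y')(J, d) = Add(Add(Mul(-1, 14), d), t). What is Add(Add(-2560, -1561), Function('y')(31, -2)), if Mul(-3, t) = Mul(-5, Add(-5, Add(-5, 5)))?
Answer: Rational(-12436, 3) ≈ -4145.3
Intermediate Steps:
t = Rational(-25, 3) (t = Mul(Rational(-1, 3), Mul(-5, Add(-5, Add(-5, 5)))) = Mul(Rational(-1, 3), Mul(-5, Add(-5, 0))) = Mul(Rational(-1, 3), Mul(-5, -5)) = Mul(Rational(-1, 3), 25) = Rational(-25, 3) ≈ -8.3333)
Function('y')(J, d) = Add(Rational(-67, 3), d) (Function('y')(J, d) = Add(Add(Mul(-1, 14), d), Rational(-25, 3)) = Add(Add(-14, d), Rational(-25, 3)) = Add(Rational(-67, 3), d))
Add(Add(-2560, -1561), Function('y')(31, -2)) = Add(Add(-2560, -1561), Add(Rational(-67, 3), -2)) = Add(-4121, Rational(-73, 3)) = Rational(-12436, 3)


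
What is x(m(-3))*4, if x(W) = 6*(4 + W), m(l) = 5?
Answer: 216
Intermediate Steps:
x(W) = 24 + 6*W
x(m(-3))*4 = (24 + 6*5)*4 = (24 + 30)*4 = 54*4 = 216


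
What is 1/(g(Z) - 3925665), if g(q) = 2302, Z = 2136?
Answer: -1/3923363 ≈ -2.5488e-7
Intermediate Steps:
1/(g(Z) - 3925665) = 1/(2302 - 3925665) = 1/(-3923363) = -1/3923363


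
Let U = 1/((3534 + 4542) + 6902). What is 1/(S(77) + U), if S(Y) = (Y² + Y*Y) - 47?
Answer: 14978/176905159 ≈ 8.4667e-5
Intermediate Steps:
U = 1/14978 (U = 1/(8076 + 6902) = 1/14978 ≈ 6.6765e-5)
S(Y) = -47 + 2*Y² (S(Y) = (Y² + Y²) - 47 = 2*Y² - 47 = -47 + 2*Y²)
1/(S(77) + U) = 1/((-47 + 2*77²) + 1/14978) = 1/((-47 + 2*5929) + 1/14978) = 1/((-47 + 11858) + 1/14978) = 1/(11811 + 1/14978) = 1/(176905159/14978) = 14978/176905159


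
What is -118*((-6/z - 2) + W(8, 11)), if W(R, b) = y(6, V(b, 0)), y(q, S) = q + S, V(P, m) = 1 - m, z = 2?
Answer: -236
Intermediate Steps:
y(q, S) = S + q
W(R, b) = 7 (W(R, b) = (1 - 1*0) + 6 = (1 + 0) + 6 = 1 + 6 = 7)
-118*((-6/z - 2) + W(8, 11)) = -118*((-6/2 - 2) + 7) = -118*((-6*½ - 2) + 7) = -118*((-3 - 2) + 7) = -118*(-5 + 7) = -118*2 = -236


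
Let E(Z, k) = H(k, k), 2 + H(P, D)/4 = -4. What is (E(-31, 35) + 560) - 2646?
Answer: -2110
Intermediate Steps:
H(P, D) = -24 (H(P, D) = -8 + 4*(-4) = -8 - 16 = -24)
E(Z, k) = -24
(E(-31, 35) + 560) - 2646 = (-24 + 560) - 2646 = 536 - 2646 = -2110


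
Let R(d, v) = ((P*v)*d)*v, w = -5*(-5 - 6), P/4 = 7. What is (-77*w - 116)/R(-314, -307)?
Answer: 4351/828637208 ≈ 5.2508e-6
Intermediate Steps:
P = 28 (P = 4*7 = 28)
w = 55 (w = -5*(-11) = 55)
R(d, v) = 28*d*v**2 (R(d, v) = ((28*v)*d)*v = (28*d*v)*v = 28*d*v**2)
(-77*w - 116)/R(-314, -307) = (-77*55 - 116)/((28*(-314)*(-307)**2)) = (-4235 - 116)/((28*(-314)*94249)) = -4351/(-828637208) = -4351*(-1/828637208) = 4351/828637208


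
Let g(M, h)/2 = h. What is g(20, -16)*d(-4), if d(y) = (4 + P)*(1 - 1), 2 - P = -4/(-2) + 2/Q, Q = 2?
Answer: 0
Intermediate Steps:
P = -1 (P = 2 - (-4/(-2) + 2/2) = 2 - (-4*(-½) + 2*(½)) = 2 - (2 + 1) = 2 - 1*3 = 2 - 3 = -1)
g(M, h) = 2*h
d(y) = 0 (d(y) = (4 - 1)*(1 - 1) = 3*0 = 0)
g(20, -16)*d(-4) = (2*(-16))*0 = -32*0 = 0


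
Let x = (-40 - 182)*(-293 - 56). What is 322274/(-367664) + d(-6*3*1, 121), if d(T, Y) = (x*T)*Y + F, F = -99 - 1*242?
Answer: -31021176793737/183832 ≈ -1.6875e+8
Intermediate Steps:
F = -341 (F = -99 - 242 = -341)
x = 77478 (x = -222*(-349) = 77478)
d(T, Y) = -341 + 77478*T*Y (d(T, Y) = (77478*T)*Y - 341 = 77478*T*Y - 341 = -341 + 77478*T*Y)
322274/(-367664) + d(-6*3*1, 121) = 322274/(-367664) + (-341 + 77478*(-6*3*1)*121) = 322274*(-1/367664) + (-341 + 77478*(-18*1)*121) = -161137/183832 + (-341 + 77478*(-18)*121) = -161137/183832 + (-341 - 168747084) = -161137/183832 - 168747425 = -31021176793737/183832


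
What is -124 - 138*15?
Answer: -2194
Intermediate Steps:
-124 - 138*15 = -124 - 2070 = -2194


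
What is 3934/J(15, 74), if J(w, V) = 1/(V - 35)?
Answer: 153426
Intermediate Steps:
J(w, V) = 1/(-35 + V)
3934/J(15, 74) = 3934/(1/(-35 + 74)) = 3934/(1/39) = 3934*39 = 153426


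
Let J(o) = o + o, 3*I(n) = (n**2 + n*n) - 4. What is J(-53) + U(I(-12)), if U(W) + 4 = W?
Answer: -46/3 ≈ -15.333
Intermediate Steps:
I(n) = -4/3 + 2*n**2/3 (I(n) = ((n**2 + n*n) - 4)/3 = ((n**2 + n**2) - 4)/3 = (2*n**2 - 4)/3 = (-4 + 2*n**2)/3 = -4/3 + 2*n**2/3)
J(o) = 2*o
U(W) = -4 + W
J(-53) + U(I(-12)) = 2*(-53) + (-4 + (-4/3 + (2/3)*(-12)**2)) = -106 + (-4 + (-4/3 + (2/3)*144)) = -106 + (-4 + (-4/3 + 96)) = -106 + (-4 + 284/3) = -106 + 272/3 = -46/3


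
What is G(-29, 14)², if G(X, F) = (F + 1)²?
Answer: 50625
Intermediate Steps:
G(X, F) = (1 + F)²
G(-29, 14)² = ((1 + 14)²)² = (15²)² = 225² = 50625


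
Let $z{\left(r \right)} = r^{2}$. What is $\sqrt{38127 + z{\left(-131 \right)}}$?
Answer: $2 \sqrt{13822} \approx 235.13$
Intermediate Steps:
$\sqrt{38127 + z{\left(-131 \right)}} = \sqrt{38127 + \left(-131\right)^{2}} = \sqrt{38127 + 17161} = \sqrt{55288} = 2 \sqrt{13822}$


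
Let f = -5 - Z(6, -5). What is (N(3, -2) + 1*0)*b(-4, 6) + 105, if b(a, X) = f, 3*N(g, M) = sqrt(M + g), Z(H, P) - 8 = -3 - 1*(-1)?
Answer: 304/3 ≈ 101.33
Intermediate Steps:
Z(H, P) = 6 (Z(H, P) = 8 + (-3 - 1*(-1)) = 8 + (-3 + 1) = 8 - 2 = 6)
f = -11 (f = -5 - 1*6 = -5 - 6 = -11)
N(g, M) = sqrt(M + g)/3
b(a, X) = -11
(N(3, -2) + 1*0)*b(-4, 6) + 105 = (sqrt(-2 + 3)/3 + 1*0)*(-11) + 105 = (sqrt(1)/3 + 0)*(-11) + 105 = ((1/3)*1 + 0)*(-11) + 105 = (1/3 + 0)*(-11) + 105 = (1/3)*(-11) + 105 = -11/3 + 105 = 304/3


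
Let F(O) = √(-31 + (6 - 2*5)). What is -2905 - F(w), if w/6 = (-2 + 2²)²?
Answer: -2905 - I*√35 ≈ -2905.0 - 5.9161*I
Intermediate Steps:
w = 24 (w = 6*(-2 + 2²)² = 6*(-2 + 4)² = 6*2² = 6*4 = 24)
F(O) = I*√35 (F(O) = √(-31 + (6 - 10)) = √(-31 - 4) = √(-35) = I*√35)
-2905 - F(w) = -2905 - I*√35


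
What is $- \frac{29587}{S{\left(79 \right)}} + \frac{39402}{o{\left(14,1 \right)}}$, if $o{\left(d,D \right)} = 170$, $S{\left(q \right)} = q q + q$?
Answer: $\frac{4879817}{21488} \approx 227.09$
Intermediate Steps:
$S{\left(q \right)} = q + q^{2}$ ($S{\left(q \right)} = q^{2} + q = q + q^{2}$)
$- \frac{29587}{S{\left(79 \right)}} + \frac{39402}{o{\left(14,1 \right)}} = - \frac{29587}{79 \left(1 + 79\right)} + \frac{39402}{170} = - \frac{29587}{79 \cdot 80} + 39402 \cdot \frac{1}{170} = - \frac{29587}{6320} + \frac{19701}{85} = \frac{4879817}{21488}$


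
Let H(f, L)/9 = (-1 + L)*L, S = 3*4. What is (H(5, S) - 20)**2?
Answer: 1364224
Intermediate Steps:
S = 12
H(f, L) = 9*L*(-1 + L) (H(f, L) = 9*((-1 + L)*L) = 9*(L*(-1 + L)) = 9*L*(-1 + L))
(H(5, S) - 20)**2 = (9*12*(-1 + 12) - 20)**2 = (9*12*11 - 20)**2 = (1188 - 20)**2 = 1168**2 = 1364224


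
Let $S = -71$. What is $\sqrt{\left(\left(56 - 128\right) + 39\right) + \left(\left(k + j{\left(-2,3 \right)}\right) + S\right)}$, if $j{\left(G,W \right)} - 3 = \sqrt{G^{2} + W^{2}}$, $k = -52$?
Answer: $\sqrt{-153 + \sqrt{13}} \approx 12.223 i$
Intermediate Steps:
$j{\left(G,W \right)} = 3 + \sqrt{G^{2} + W^{2}}$
$\sqrt{\left(\left(56 - 128\right) + 39\right) + \left(\left(k + j{\left(-2,3 \right)}\right) + S\right)} = \sqrt{\left(\left(56 - 128\right) + 39\right) - \left(120 - \sqrt{\left(-2\right)^{2} + 3^{2}}\right)} = \sqrt{\left(-72 + 39\right) - \left(120 - \sqrt{4 + 9}\right)} = \sqrt{-33 - \left(120 - \sqrt{13}\right)} = \sqrt{-153 + \sqrt{13}}$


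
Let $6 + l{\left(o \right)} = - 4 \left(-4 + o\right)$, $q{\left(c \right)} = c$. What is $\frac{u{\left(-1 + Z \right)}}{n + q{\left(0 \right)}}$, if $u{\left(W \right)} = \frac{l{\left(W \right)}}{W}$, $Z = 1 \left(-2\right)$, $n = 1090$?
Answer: $- \frac{11}{1635} \approx -0.0067278$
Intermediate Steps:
$Z = -2$
$l{\left(o \right)} = 10 - 4 o$ ($l{\left(o \right)} = -6 - 4 \left(-4 + o\right) = -6 - \left(-16 + 4 o\right) = 10 - 4 o$)
$u{\left(W \right)} = \frac{10 - 4 W}{W}$
$\frac{u{\left(-1 + Z \right)}}{n + q{\left(0 \right)}} = \frac{-4 + \frac{10}{-1 - 2}}{1090 + 0} = \frac{-4 + \frac{10}{-3}}{1090} = \frac{-4 + 10 \left(- \frac{1}{3}\right)}{1090} = \frac{-4 - \frac{10}{3}}{1090} = \frac{1}{1090} \left(- \frac{22}{3}\right) = - \frac{11}{1635}$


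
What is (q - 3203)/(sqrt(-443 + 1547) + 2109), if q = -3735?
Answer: -4877414/1482259 + 27752*sqrt(69)/4446777 ≈ -3.2387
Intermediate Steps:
(q - 3203)/(sqrt(-443 + 1547) + 2109) = (-3735 - 3203)/(sqrt(-443 + 1547) + 2109) = -6938/(sqrt(1104) + 2109) = -6938/(4*sqrt(69) + 2109) = -6938/(2109 + 4*sqrt(69))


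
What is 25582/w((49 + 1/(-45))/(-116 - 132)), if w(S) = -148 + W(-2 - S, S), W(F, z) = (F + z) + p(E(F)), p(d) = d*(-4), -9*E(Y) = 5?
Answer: -115119/665 ≈ -173.11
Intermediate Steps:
E(Y) = -5/9 (E(Y) = -1/9*5 = -5/9)
p(d) = -4*d
W(F, z) = 20/9 + F + z (W(F, z) = (F + z) - 4*(-5/9) = (F + z) + 20/9 = 20/9 + F + z)
w(S) = -1330/9 (w(S) = -148 + (20/9 + (-2 - S) + S) = -148 + 2/9 = -1330/9)
25582/w((49 + 1/(-45))/(-116 - 132)) = 25582/(-1330/9) = 25582*(-9/1330) = -115119/665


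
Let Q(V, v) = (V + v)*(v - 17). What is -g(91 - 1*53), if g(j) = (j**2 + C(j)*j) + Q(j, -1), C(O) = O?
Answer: -2222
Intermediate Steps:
Q(V, v) = (-17 + v)*(V + v) (Q(V, v) = (V + v)*(-17 + v) = (-17 + v)*(V + v))
g(j) = 18 - 18*j + 2*j**2 (g(j) = (j**2 + j*j) + ((-1)**2 - 17*j - 17*(-1) + j*(-1)) = (j**2 + j**2) + (1 - 17*j + 17 - j) = 2*j**2 + (18 - 18*j) = 18 - 18*j + 2*j**2)
-g(91 - 1*53) = -(18 - 18*(91 - 1*53) + 2*(91 - 1*53)**2) = -(18 - 18*(91 - 53) + 2*(91 - 53)**2) = -(18 - 18*38 + 2*38**2) = -(18 - 684 + 2*1444) = -(18 - 684 + 2888) = -1*2222 = -2222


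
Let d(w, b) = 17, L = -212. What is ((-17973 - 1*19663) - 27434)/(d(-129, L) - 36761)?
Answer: 10845/6124 ≈ 1.7709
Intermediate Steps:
((-17973 - 1*19663) - 27434)/(d(-129, L) - 36761) = ((-17973 - 1*19663) - 27434)/(17 - 36761) = ((-17973 - 19663) - 27434)/(-36744) = (-37636 - 27434)*(-1/36744) = -65070*(-1/36744) = 10845/6124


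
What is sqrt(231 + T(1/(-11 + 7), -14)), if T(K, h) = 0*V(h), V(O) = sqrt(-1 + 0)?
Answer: sqrt(231) ≈ 15.199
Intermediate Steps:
V(O) = I (V(O) = sqrt(-1) = I)
T(K, h) = 0 (T(K, h) = 0*I = 0)
sqrt(231 + T(1/(-11 + 7), -14)) = sqrt(231 + 0) = sqrt(231)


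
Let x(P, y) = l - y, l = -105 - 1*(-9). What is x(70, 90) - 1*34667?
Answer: -34853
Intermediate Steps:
l = -96 (l = -105 + 9 = -96)
x(P, y) = -96 - y
x(70, 90) - 1*34667 = (-96 - 1*90) - 1*34667 = (-96 - 90) - 34667 = -186 - 34667 = -34853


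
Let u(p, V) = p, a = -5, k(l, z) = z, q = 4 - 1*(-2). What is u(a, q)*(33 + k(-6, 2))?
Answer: -175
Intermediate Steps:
q = 6 (q = 4 + 2 = 6)
u(a, q)*(33 + k(-6, 2)) = -5*(33 + 2) = -5*35 = -175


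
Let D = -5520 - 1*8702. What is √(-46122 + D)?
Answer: 2*I*√15086 ≈ 245.65*I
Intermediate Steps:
D = -14222 (D = -5520 - 8702 = -14222)
√(-46122 + D) = √(-46122 - 14222) = √(-60344) = 2*I*√15086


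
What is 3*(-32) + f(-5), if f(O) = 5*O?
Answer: -121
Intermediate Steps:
3*(-32) + f(-5) = 3*(-32) + 5*(-5) = -96 - 25 = -121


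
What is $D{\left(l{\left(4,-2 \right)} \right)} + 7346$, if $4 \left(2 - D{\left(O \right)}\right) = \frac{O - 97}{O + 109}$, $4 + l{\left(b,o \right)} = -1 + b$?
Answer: $\frac{1587217}{216} \approx 7348.2$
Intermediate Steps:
$l{\left(b,o \right)} = -5 + b$ ($l{\left(b,o \right)} = -4 + \left(-1 + b\right) = -5 + b$)
$D{\left(O \right)} = 2 - \frac{-97 + O}{4 \left(109 + O\right)}$ ($D{\left(O \right)} = 2 - \frac{\left(O - 97\right) \frac{1}{O + 109}}{4} = 2 - \frac{\left(-97 + O\right) \frac{1}{109 + O}}{4} = 2 - \frac{\frac{1}{109 + O} \left(-97 + O\right)}{4} = 2 - \frac{-97 + O}{4 \left(109 + O\right)}$)
$D{\left(l{\left(4,-2 \right)} \right)} + 7346 = \frac{969 + 7 \left(-5 + 4\right)}{4 \left(109 + \left(-5 + 4\right)\right)} + 7346 = \frac{969 + 7 \left(-1\right)}{4 \left(109 - 1\right)} + 7346 = \frac{969 - 7}{4 \cdot 108} + 7346 = \frac{1}{4} \cdot \frac{1}{108} \cdot 962 + 7346 = \frac{481}{216} + 7346 = \frac{1587217}{216}$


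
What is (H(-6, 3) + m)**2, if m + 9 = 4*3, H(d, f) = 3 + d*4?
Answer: 324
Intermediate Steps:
H(d, f) = 3 + 4*d
m = 3 (m = -9 + 4*3 = -9 + 12 = 3)
(H(-6, 3) + m)**2 = ((3 + 4*(-6)) + 3)**2 = ((3 - 24) + 3)**2 = (-21 + 3)**2 = (-18)**2 = 324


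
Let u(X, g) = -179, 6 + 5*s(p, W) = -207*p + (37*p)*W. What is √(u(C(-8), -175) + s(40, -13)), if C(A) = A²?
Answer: I*√142105/5 ≈ 75.394*I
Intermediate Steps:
s(p, W) = -6/5 - 207*p/5 + 37*W*p/5 (s(p, W) = -6/5 + (-207*p + (37*p)*W)/5 = -6/5 + (-207*p + 37*W*p)/5 = -6/5 + (-207*p/5 + 37*W*p/5) = -6/5 - 207*p/5 + 37*W*p/5)
√(u(C(-8), -175) + s(40, -13)) = √(-179 + (-6/5 - 207/5*40 + (37/5)*(-13)*40)) = √(-179 + (-6/5 - 1656 - 3848)) = √(-179 - 27526/5) = √(-28421/5) = I*√142105/5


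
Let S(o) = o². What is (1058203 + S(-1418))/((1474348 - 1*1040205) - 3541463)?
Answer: -3068927/3107320 ≈ -0.98764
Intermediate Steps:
(1058203 + S(-1418))/((1474348 - 1*1040205) - 3541463) = (1058203 + (-1418)²)/((1474348 - 1*1040205) - 3541463) = (1058203 + 2010724)/((1474348 - 1040205) - 3541463) = 3068927/(434143 - 3541463) = 3068927/(-3107320) = 3068927*(-1/3107320) = -3068927/3107320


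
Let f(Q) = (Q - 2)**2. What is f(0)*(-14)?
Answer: -56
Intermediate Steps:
f(Q) = (-2 + Q)**2
f(0)*(-14) = (-2 + 0)**2*(-14) = (-2)**2*(-14) = 4*(-14) = -56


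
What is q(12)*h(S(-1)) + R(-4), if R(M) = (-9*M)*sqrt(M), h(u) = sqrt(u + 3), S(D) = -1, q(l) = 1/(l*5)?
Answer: 72*I + sqrt(2)/60 ≈ 0.02357 + 72.0*I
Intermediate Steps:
q(l) = 1/(5*l)
h(u) = sqrt(3 + u)
R(M) = -9*M**(3/2)
q(12)*h(S(-1)) + R(-4) = ((1/5)/12)*sqrt(3 - 1) - (-72)*I = ((1/5)*(1/12))*sqrt(2) - (-72)*I = sqrt(2)/60 + 72*I = 72*I + sqrt(2)/60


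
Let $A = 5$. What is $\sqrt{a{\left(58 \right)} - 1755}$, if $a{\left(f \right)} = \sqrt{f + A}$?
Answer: $\sqrt{-1755 + 3 \sqrt{7}} \approx 41.798 i$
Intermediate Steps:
$a{\left(f \right)} = \sqrt{5 + f}$ ($a{\left(f \right)} = \sqrt{f + 5} = \sqrt{5 + f}$)
$\sqrt{a{\left(58 \right)} - 1755} = \sqrt{\sqrt{5 + 58} - 1755} = \sqrt{\sqrt{63} - 1755} = \sqrt{3 \sqrt{7} - 1755} = \sqrt{-1755 + 3 \sqrt{7}}$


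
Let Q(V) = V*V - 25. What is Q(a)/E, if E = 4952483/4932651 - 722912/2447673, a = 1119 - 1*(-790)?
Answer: 14666328523280006496/2852062107449 ≈ 5.1424e+6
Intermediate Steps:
a = 1909 (a = 1119 + 790 = 1909)
E = 2852062107449/4024505557041 (E = 4952483*(1/4932651) - 722912*1/2447673 = 4952483/4932651 - 722912/2447673 = 2852062107449/4024505557041 ≈ 0.70867)
Q(V) = -25 + V² (Q(V) = V² - 25 = -25 + V²)
Q(a)/E = (-25 + 1909²)/(2852062107449/4024505557041) = (-25 + 3644281)*(4024505557041/2852062107449) = 3644256*(4024505557041/2852062107449) = 14666328523280006496/2852062107449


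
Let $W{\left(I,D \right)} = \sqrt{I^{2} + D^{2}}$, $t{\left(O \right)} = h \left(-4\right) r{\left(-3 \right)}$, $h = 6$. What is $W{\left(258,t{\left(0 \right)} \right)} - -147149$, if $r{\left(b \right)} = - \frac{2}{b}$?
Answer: $147149 + 2 \sqrt{16705} \approx 1.4741 \cdot 10^{5}$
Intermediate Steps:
$t{\left(O \right)} = -16$ ($t{\left(O \right)} = 6 \left(-4\right) \left(- \frac{2}{-3}\right) = - 24 \left(\left(-2\right) \left(- \frac{1}{3}\right)\right) = \left(-24\right) \frac{2}{3} = -16$)
$W{\left(I,D \right)} = \sqrt{D^{2} + I^{2}}$
$W{\left(258,t{\left(0 \right)} \right)} - -147149 = \sqrt{\left(-16\right)^{2} + 258^{2}} - -147149 = \sqrt{256 + 66564} + 147149 = \sqrt{66820} + 147149 = 2 \sqrt{16705} + 147149 = 147149 + 2 \sqrt{16705}$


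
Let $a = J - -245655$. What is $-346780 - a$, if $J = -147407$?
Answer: $-445028$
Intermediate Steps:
$a = 98248$ ($a = -147407 - -245655 = -147407 + 245655 = 98248$)
$-346780 - a = -346780 - 98248 = -445028$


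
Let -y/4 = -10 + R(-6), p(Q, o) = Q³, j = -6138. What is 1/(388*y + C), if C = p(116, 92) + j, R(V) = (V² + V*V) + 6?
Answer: 1/1449222 ≈ 6.9003e-7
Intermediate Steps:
R(V) = 6 + 2*V² (R(V) = (V² + V²) + 6 = 2*V² + 6 = 6 + 2*V²)
C = 1554758 (C = 116³ - 6138 = 1560896 - 6138 = 1554758)
y = -272 (y = -4*(-10 + (6 + 2*(-6)²)) = -4*(-10 + (6 + 2*36)) = -4*(-10 + (6 + 72)) = -4*(-10 + 78) = -4*68 = -272)
1/(388*y + C) = 1/(388*(-272) + 1554758) = 1/(-105536 + 1554758) = 1/1449222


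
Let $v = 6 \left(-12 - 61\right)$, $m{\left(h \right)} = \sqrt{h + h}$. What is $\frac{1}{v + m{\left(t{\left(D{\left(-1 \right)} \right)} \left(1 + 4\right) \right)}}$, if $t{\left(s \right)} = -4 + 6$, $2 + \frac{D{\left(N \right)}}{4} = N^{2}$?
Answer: $- \frac{219}{95912} - \frac{\sqrt{5}}{95912} \approx -0.0023067$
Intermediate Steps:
$D{\left(N \right)} = -8 + 4 N^{2}$
$t{\left(s \right)} = 2$
$m{\left(h \right)} = \sqrt{2} \sqrt{h}$ ($m{\left(h \right)} = \sqrt{2 h} = \sqrt{2} \sqrt{h}$)
$v = -438$ ($v = 6 \left(-73\right) = -438$)
$\frac{1}{v + m{\left(t{\left(D{\left(-1 \right)} \right)} \left(1 + 4\right) \right)}} = \frac{1}{-438 + \sqrt{2} \sqrt{2 \left(1 + 4\right)}} = \frac{1}{-438 + \sqrt{2} \sqrt{2 \cdot 5}} = \frac{1}{-438 + \sqrt{2} \sqrt{10}} = \frac{1}{-438 + 2 \sqrt{5}}$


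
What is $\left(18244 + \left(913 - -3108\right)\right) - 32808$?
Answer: $-10543$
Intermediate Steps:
$\left(18244 + \left(913 - -3108\right)\right) - 32808 = \left(18244 + \left(913 + 3108\right)\right) - 32808 = \left(18244 + 4021\right) - 32808 = 22265 - 32808 = -10543$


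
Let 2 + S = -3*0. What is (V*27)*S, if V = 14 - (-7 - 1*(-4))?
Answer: -918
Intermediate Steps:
S = -2 (S = -2 - 3*0 = -2 + 0 = -2)
V = 17 (V = 14 - (-7 + 4) = 14 - 1*(-3) = 14 + 3 = 17)
(V*27)*S = (17*27)*(-2) = 459*(-2) = -918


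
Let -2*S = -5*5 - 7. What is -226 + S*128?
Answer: 1822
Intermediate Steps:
S = 16 (S = -(-5*5 - 7)/2 = -(-25 - 7)/2 = -½*(-32) = 16)
-226 + S*128 = -226 + 16*128 = -226 + 2048 = 1822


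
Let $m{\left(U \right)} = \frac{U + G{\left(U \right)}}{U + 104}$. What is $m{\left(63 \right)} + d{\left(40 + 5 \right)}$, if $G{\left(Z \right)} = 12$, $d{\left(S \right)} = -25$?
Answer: $- \frac{4100}{167} \approx -24.551$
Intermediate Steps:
$m{\left(U \right)} = \frac{12 + U}{104 + U}$ ($m{\left(U \right)} = \frac{U + 12}{U + 104} = \frac{12 + U}{104 + U}$)
$m{\left(63 \right)} + d{\left(40 + 5 \right)} = \frac{12 + 63}{104 + 63} - 25 = \frac{1}{167} \cdot 75 - 25 = \frac{75}{167} - 25 = - \frac{4100}{167}$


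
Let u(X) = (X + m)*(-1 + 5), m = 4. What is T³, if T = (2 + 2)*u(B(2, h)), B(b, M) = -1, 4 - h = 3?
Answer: 110592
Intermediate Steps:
h = 1 (h = 4 - 1*3 = 4 - 3 = 1)
u(X) = 16 + 4*X (u(X) = (X + 4)*(-1 + 5) = (4 + X)*4 = 16 + 4*X)
T = 48 (T = (2 + 2)*(16 + 4*(-1)) = 4*(16 - 4) = 4*12 = 48)
T³ = 48³ = 110592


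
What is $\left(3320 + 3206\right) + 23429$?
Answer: $29955$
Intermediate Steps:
$\left(3320 + 3206\right) + 23429 = 6526 + 23429 = 29955$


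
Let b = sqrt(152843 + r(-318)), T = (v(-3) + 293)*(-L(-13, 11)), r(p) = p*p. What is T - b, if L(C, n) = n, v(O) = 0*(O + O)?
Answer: -3223 - 7*sqrt(5183) ≈ -3727.0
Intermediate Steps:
r(p) = p**2
v(O) = 0 (v(O) = 0*(2*O) = 0)
T = -3223 (T = (0 + 293)*(-1*11) = 293*(-11) = -3223)
b = 7*sqrt(5183) (b = sqrt(152843 + (-318)**2) = sqrt(152843 + 101124) = sqrt(253967) = 7*sqrt(5183) ≈ 503.95)
T - b = -3223 - 7*sqrt(5183)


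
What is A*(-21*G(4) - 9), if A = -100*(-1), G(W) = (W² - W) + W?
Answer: -34500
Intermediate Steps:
G(W) = W²
A = 100
A*(-21*G(4) - 9) = 100*(-21*4² - 9) = 100*(-21*16 - 9) = 100*(-336 - 9) = 100*(-345) = -34500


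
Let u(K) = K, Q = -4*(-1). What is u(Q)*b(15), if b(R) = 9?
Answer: 36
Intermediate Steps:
Q = 4
u(Q)*b(15) = 4*9 = 36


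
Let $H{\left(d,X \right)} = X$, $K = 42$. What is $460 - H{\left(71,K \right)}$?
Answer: $418$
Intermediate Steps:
$460 - H{\left(71,K \right)} = 460 - 42 = 418$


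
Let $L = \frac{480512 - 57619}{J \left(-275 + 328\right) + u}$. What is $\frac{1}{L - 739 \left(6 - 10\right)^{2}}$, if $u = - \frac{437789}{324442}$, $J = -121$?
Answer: $- \frac{2081084335}{24743945427746} \approx -8.4105 \cdot 10^{-5}$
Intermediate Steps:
$u = - \frac{437789}{324442}$ ($u = \left(-437789\right) \frac{1}{324442} = - \frac{437789}{324442} \approx -1.3494$)
$L = - \frac{137204250706}{2081084335}$ ($L = \frac{480512 - 57619}{- 121 \left(-275 + 328\right) - \frac{437789}{324442}} = \frac{422893}{\left(-121\right) 53 - \frac{437789}{324442}} = \frac{422893}{-6413 - \frac{437789}{324442}} = \frac{422893}{- \frac{2081084335}{324442}} = 422893 \left(- \frac{324442}{2081084335}\right) = - \frac{137204250706}{2081084335} \approx -65.929$)
$\frac{1}{L - 739 \left(6 - 10\right)^{2}} = \frac{1}{- \frac{137204250706}{2081084335} - 739 \left(6 - 10\right)^{2}} = \frac{1}{- \frac{137204250706}{2081084335} - 739 \left(-4\right)^{2}} = \frac{1}{- \frac{137204250706}{2081084335} - 11824} = \frac{1}{- \frac{24743945427746}{2081084335}} = - \frac{2081084335}{24743945427746}$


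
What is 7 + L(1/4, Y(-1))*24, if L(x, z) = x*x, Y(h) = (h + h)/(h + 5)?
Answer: 17/2 ≈ 8.5000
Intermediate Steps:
Y(h) = 2*h/(5 + h) (Y(h) = (2*h)/(5 + h) = 2*h/(5 + h))
L(x, z) = x**2
7 + L(1/4, Y(-1))*24 = 7 + (1/4)**2*24 = 7 + (1/16)*24 = 7 + 3/2 = 17/2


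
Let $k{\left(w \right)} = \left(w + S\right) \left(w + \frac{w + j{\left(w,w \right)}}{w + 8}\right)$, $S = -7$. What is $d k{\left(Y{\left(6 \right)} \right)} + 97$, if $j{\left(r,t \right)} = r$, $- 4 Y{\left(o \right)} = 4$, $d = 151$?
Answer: $\frac{11551}{7} \approx 1650.1$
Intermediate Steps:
$Y{\left(o \right)} = -1$ ($Y{\left(o \right)} = \left(- \frac{1}{4}\right) 4 = -1$)
$k{\left(w \right)} = \left(-7 + w\right) \left(w + \frac{2 w}{8 + w}\right)$ ($k{\left(w \right)} = \left(w - 7\right) \left(w + \frac{w + w}{w + 8}\right) = \left(-7 + w\right) \left(w + \frac{2 w}{8 + w}\right)$)
$d k{\left(Y{\left(6 \right)} \right)} + 97 = 151 \left(- \frac{-70 + \left(-1\right)^{2} + 3 \left(-1\right)}{8 - 1}\right) + 97 = 151 \left(- \frac{-70 + 1 - 3}{7}\right) + 97 = 151 \left(\left(-1\right) \frac{1}{7} \left(-72\right)\right) + 97 = 151 \cdot \frac{72}{7} + 97 = \frac{10872}{7} + 97 = \frac{11551}{7}$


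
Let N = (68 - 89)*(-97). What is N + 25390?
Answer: 27427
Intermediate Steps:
N = 2037 (N = -21*(-97) = 2037)
N + 25390 = 2037 + 25390 = 27427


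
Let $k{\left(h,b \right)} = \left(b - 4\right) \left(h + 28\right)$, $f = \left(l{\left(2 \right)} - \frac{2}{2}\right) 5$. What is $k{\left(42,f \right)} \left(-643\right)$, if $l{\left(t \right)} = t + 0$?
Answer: $-45010$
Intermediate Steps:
$l{\left(t \right)} = t$
$f = 5$ ($f = \left(2 - \frac{2}{2}\right) 5 = \left(2 - 1\right) 5 = 1 \cdot 5 = 5$)
$k{\left(h,b \right)} = \left(-4 + b\right) \left(28 + h\right)$
$k{\left(42,f \right)} \left(-643\right) = \left(-112 - 168 + 28 \cdot 5 + 5 \cdot 42\right) \left(-643\right) = \left(-112 - 168 + 140 + 210\right) \left(-643\right) = 70 \left(-643\right) = -45010$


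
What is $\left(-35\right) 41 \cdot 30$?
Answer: $-43050$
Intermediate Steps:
$\left(-35\right) 41 \cdot 30 = \left(-1435\right) 30 = -43050$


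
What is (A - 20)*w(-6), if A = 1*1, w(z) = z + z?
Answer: 228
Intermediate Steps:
w(z) = 2*z
A = 1
(A - 20)*w(-6) = (1 - 20)*(2*(-6)) = -19*(-12) = 228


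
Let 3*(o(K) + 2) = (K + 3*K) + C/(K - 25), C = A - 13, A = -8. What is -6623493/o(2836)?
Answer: -2068737647/1180411 ≈ -1752.6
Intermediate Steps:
C = -21 (C = -8 - 13 = -21)
o(K) = -2 - 7/(-25 + K) + 4*K/3 (o(K) = -2 + ((K + 3*K) - 21/(K - 25))/3 = -2 + (4*K - 21/(-25 + K))/3 = -2 + (-21/(-25 + K) + 4*K)/3 = -2 + (-7/(-25 + K) + 4*K/3) = -2 - 7/(-25 + K) + 4*K/3)
-6623493/o(2836) = -6623493*3*(-25 + 2836)/(129 - 106*2836 + 4*2836²) = -6623493*8433/(129 - 300616 + 4*8042896) = -6623493*8433/(129 - 300616 + 32171584) = -6623493/((⅓)*(1/2811)*31871097) = -6623493/3541233/937 = -6623493*937/3541233 = -2068737647/1180411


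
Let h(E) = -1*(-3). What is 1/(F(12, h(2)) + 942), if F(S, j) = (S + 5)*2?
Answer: 1/976 ≈ 0.0010246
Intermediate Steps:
h(E) = 3
F(S, j) = 10 + 2*S (F(S, j) = (5 + S)*2 = 10 + 2*S)
1/(F(12, h(2)) + 942) = 1/((10 + 2*12) + 942) = 1/((10 + 24) + 942) = 1/(34 + 942) = 1/976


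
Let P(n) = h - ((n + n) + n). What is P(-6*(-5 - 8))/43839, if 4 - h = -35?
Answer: -65/14613 ≈ -0.0044481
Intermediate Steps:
h = 39 (h = 4 - 1*(-35) = 4 + 35 = 39)
P(n) = 39 - 3*n (P(n) = 39 - ((n + n) + n) = 39 - (2*n + n) = 39 - 3*n)
P(-6*(-5 - 8))/43839 = (39 - (-18)*(-5 - 8))/43839 = (39 - (-18)*(-13))*(1/43839) = (39 - 3*78)*(1/43839) = (39 - 234)*(1/43839) = -195*1/43839 = -65/14613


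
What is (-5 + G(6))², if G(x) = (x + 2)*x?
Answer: 1849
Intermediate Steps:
G(x) = x*(2 + x) (G(x) = (2 + x)*x = x*(2 + x))
(-5 + G(6))² = (-5 + 6*(2 + 6))² = (-5 + 6*8)² = (-5 + 48)² = 43² = 1849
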